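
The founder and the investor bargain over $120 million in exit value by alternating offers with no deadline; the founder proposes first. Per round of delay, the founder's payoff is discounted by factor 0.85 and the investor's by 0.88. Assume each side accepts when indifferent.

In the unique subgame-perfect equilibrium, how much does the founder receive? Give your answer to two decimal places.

57.14

In a stationary SPE each proposer offers the other exactly their discounted continuation value.
If the founder keeps x when proposing and the investor keeps y when proposing, then x = 120 − 0.88y and y = 120 − 0.85x.
Solving: x = 120(1 − 0.88) / (1 − 0.85·0.88) = 14.4 / 0.252 ≈ 57.1429.
The investor gets 120 − 57.1429 ≈ 62.8571.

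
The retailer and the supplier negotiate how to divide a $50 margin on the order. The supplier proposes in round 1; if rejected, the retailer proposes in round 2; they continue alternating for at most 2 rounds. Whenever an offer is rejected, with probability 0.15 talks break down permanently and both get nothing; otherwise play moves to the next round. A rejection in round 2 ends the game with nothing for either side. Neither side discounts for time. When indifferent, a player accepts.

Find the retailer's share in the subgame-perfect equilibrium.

42.5

Round 2 (the retailer proposes): rejection yields 0 for the supplier; the retailer offers 0 and keeps 50.
Round 1 (the supplier proposes): rejecting gives the retailer an expected 0.85 × 50 = 42.5. The supplier offers 42.5 and keeps 50 − 42.5 = 7.5.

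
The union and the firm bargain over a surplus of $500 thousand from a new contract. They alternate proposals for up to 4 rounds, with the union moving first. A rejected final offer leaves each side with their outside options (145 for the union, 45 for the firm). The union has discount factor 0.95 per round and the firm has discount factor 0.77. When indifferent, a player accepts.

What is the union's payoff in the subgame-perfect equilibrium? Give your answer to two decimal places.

By backward induction:
Round 4 (the firm proposes): the union gets 145 if talks fail, so the firm offers 145 and keeps 355.
Round 3 (the union proposes): the firm can get 355 next round, worth 0.77 × 355 = 273.35 now. The union offers 273.35 and keeps 500 − 273.35 = 226.65.
Round 2 (the firm proposes): the union can get 226.65 next round, worth 0.95 × 226.65 = 215.3175 now. The firm offers 215.3175 and keeps 500 − 215.3175 = 284.6825.
Round 1 (the union proposes): the firm can get 284.6825 next round, worth 0.77 × 284.6825 = 219.205525 now; the union offers that and keeps 280.794475.

280.79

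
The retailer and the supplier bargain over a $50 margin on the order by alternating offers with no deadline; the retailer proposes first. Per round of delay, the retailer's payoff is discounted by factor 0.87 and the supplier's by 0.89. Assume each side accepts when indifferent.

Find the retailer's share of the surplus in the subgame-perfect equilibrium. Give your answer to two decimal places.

In a stationary SPE each proposer offers the other exactly their discounted continuation value.
If the retailer keeps x when proposing and the supplier keeps y when proposing, then x = 50 − 0.89y and y = 50 − 0.87x.
Solving: x = 50(1 − 0.89) / (1 − 0.87·0.89) = 5.5 / 0.2257 ≈ 24.3686.
The supplier gets 50 − 24.3686 ≈ 25.6314.

24.37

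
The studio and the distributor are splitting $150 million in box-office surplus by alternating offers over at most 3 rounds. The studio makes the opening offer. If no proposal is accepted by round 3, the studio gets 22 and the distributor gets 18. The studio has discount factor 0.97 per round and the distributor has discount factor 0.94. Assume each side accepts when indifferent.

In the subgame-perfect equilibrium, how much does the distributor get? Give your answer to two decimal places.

Round 3 (the studio proposes): the distributor gets 18 if talks fail, so the studio offers 18 and keeps 132.
Round 2 (the distributor proposes): the studio can get 132 next round, worth 0.97 × 132 = 128.04 now, so the distributor offers 128.04, keeping 21.96.
Round 1 (the studio proposes): the distributor can get 21.96 next round, worth 0.94 × 21.96 = 20.6424 now. The studio offers 20.6424 and keeps 150 − 20.6424 = 129.3576.

20.64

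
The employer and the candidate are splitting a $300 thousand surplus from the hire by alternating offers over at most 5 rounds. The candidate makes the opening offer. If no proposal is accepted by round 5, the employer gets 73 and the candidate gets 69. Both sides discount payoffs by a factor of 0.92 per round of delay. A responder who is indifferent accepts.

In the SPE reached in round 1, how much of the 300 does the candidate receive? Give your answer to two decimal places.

206.93

Round 5 (the candidate proposes): the employer gets 73 if talks fail, so the candidate offers 73 and keeps 227.
Round 4 (the employer proposes): the candidate can get 227 next round, worth 0.92 × 227 = 208.84 now; the employer offers that and keeps 91.16.
Round 3 (the candidate proposes): the employer can get 91.16 next round, worth 0.92 × 91.16 = 83.8672 now, so the candidate offers 83.8672, keeping 216.1328.
Round 2 (the employer proposes): the candidate can get 216.1328 next round, worth 0.92 × 216.1328 = 198.842176 now, so the employer offers 198.842176, keeping 101.157824.
Round 1 (the candidate proposes): the employer can get 101.157824 next round, worth 0.92 × 101.157824 = 93.06519808 now. The candidate offers 93.06519808 and keeps 300 − 93.06519808 = 206.93480192.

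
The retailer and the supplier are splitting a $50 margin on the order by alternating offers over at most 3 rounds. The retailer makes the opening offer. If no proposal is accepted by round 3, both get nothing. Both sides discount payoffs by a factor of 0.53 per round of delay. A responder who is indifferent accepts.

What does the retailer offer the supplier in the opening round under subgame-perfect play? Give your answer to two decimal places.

Round 3 (the retailer proposes): rejection yields 0 for the supplier; the retailer offers 0 and keeps 50.
Round 2 (the supplier proposes): the retailer can get 50 next round, worth 0.53 × 50 = 26.5 now. The supplier offers 26.5 and keeps 50 − 26.5 = 23.5.
Round 1 (the retailer proposes): the supplier can get 23.5 next round, worth 0.53 × 23.5 = 12.455 now, so the retailer offers 12.455, keeping 37.545.

12.46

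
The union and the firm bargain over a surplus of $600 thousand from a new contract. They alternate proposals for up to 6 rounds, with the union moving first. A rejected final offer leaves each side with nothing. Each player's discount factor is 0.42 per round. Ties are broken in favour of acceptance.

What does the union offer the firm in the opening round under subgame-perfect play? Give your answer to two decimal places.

Round 6 (the firm proposes): the union will accept anything ≥ 0, so the firm offers 0 and keeps 600.
Round 5 (the union proposes): the firm can get 600 next round, worth 0.42 × 600 = 252 now, so the union offers 252, keeping 348.
Round 4 (the firm proposes): the union can get 348 next round, worth 0.42 × 348 = 146.16 now; the firm offers that and keeps 453.84.
Round 3 (the union proposes): the firm can get 453.84 next round, worth 0.42 × 453.84 = 190.6128 now; the union offers that and keeps 409.3872.
Round 2 (the firm proposes): the union can get 409.3872 next round, worth 0.42 × 409.3872 = 171.942624 now, so the firm offers 171.942624, keeping 428.057376.
Round 1 (the union proposes): the firm can get 428.057376 next round, worth 0.42 × 428.057376 = 179.78409792 now, so the union offers 179.78409792, keeping 420.21590208.

179.78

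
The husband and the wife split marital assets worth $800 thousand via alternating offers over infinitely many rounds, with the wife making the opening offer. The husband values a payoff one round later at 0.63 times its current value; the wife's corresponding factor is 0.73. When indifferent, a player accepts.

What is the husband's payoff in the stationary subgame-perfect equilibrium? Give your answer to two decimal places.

251.95

Let x be the wife's share when the wife proposes and y be the husband's share when the husband proposes.
The husband accepts iff offered ≥ 0.63·y, so x = 800 − 0.63y. Symmetrically y = 800 − 0.73x.
Substituting: x = 800 − 0.63(800 − 0.73x), giving x(1 − 0.73·0.63) = 800(1 − 0.63).
So x = 800 × 0.37 / 0.5401 ≈ 548.0467, and the husband receives 800 − x ≈ 251.9533.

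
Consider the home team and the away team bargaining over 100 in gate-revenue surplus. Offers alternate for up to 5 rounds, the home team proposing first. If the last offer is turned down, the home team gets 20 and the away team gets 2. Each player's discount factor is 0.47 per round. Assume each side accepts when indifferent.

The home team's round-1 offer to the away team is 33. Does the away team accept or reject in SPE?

Work out the away team's continuation value if the offer is rejected.
Round 5 (the home team proposes): the away team gets 2 if talks fail, so the home team offers 2 and keeps 98.
Round 4 (the away team proposes): the home team can get 98 next round, worth 0.47 × 98 = 46.06 now, so the away team offers 46.06, keeping 53.94.
Round 3 (the home team proposes): the away team can get 53.94 next round, worth 0.47 × 53.94 = 25.3518 now; the home team offers that and keeps 74.6482.
Round 2 (the away team proposes): the home team can get 74.6482 next round, worth 0.47 × 74.6482 = 35.084654 now; the away team offers that and keeps 64.915346.
So by rejecting in round 1, the away team gets 64.915346 next round, worth 0.47 × 64.915346 = 30.51021262 now.
Offer 33 ≥ 30.51021262, so the away team accepts.

Accept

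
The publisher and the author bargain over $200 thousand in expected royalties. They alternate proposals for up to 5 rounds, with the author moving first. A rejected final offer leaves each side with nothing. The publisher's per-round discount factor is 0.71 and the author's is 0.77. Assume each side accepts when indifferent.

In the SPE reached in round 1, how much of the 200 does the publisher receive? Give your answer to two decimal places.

Round 5 (the author proposes): rejection yields 0 for the publisher; the author offers 0 and keeps 200.
Round 4 (the publisher proposes): the author can get 200 next round, worth 0.77 × 200 = 154 now. The publisher offers 154 and keeps 200 − 154 = 46.
Round 3 (the author proposes): the publisher can get 46 next round, worth 0.71 × 46 = 32.66 now. The author offers 32.66 and keeps 200 − 32.66 = 167.34.
Round 2 (the publisher proposes): the author can get 167.34 next round, worth 0.77 × 167.34 = 128.8518 now. The publisher offers 128.8518 and keeps 200 − 128.8518 = 71.1482.
Round 1 (the author proposes): the publisher can get 71.1482 next round, worth 0.71 × 71.1482 = 50.515222 now, so the author offers 50.515222, keeping 149.484778.

50.52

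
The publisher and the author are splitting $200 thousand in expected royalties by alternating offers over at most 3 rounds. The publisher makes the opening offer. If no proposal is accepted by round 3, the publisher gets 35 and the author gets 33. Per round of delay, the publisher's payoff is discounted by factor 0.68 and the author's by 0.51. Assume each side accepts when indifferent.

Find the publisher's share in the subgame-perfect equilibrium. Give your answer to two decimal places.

Solve by backward induction from round 3.
Round 3 (the publisher proposes): the author gets 33 if talks fail, so the publisher offers 33 and keeps 167.
Round 2 (the author proposes): the publisher can get 167 next round, worth 0.68 × 167 = 113.56 now; the author offers that and keeps 86.44.
Round 1 (the publisher proposes): the author can get 86.44 next round, worth 0.51 × 86.44 = 44.0844 now; the publisher offers that and keeps 155.9156.

155.92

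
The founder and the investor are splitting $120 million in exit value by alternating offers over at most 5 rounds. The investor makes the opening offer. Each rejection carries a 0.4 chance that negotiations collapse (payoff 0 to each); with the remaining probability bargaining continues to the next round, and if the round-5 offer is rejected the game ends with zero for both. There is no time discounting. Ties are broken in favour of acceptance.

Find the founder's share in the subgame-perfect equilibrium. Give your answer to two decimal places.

39.17

By backward induction:
Round 5 (the investor proposes): the founder will accept anything ≥ 0, so the investor offers 0 and keeps 120.
Round 4 (the founder proposes): rejecting gives the investor an expected 0.6 × 120 = 72. The founder offers 72 and keeps 120 − 72 = 48.
Round 3 (the investor proposes): rejecting gives the founder an expected 0.6 × 48 = 28.8, so the investor offers 28.8, keeping 91.2.
Round 2 (the founder proposes): rejecting gives the investor an expected 0.6 × 91.2 = 54.72, so the founder offers 54.72, keeping 65.28.
Round 1 (the investor proposes): rejecting gives the founder an expected 0.6 × 65.28 = 39.168. The investor offers 39.168 and keeps 120 − 39.168 = 80.832.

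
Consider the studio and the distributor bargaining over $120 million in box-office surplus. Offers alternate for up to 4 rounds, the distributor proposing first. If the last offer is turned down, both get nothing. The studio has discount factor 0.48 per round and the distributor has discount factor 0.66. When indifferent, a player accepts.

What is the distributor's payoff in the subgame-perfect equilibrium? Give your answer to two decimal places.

Round 4 (the studio proposes): rejection yields 0 for the distributor; the studio offers 0 and keeps 120.
Round 3 (the distributor proposes): the studio can get 120 next round, worth 0.48 × 120 = 57.6 now, so the distributor offers 57.6, keeping 62.4.
Round 2 (the studio proposes): the distributor can get 62.4 next round, worth 0.66 × 62.4 = 41.184 now. The studio offers 41.184 and keeps 120 − 41.184 = 78.816.
Round 1 (the distributor proposes): the studio can get 78.816 next round, worth 0.48 × 78.816 = 37.83168 now; the distributor offers that and keeps 82.16832.

82.17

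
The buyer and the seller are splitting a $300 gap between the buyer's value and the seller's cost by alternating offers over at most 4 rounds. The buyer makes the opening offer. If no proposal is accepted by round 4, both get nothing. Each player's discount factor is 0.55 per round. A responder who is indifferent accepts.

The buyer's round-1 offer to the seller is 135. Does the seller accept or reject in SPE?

Accept

Round 4 (the seller proposes): rejection yields 0 for the buyer; the seller offers 0 and keeps 300.
Round 3 (the buyer proposes): the seller can get 300 next round, worth 0.55 × 300 = 165 now. The buyer offers 165 and keeps 300 − 165 = 135.
Round 2 (the seller proposes): the buyer can get 135 next round, worth 0.55 × 135 = 74.25 now. The seller offers 74.25 and keeps 300 − 74.25 = 225.75.
So by rejecting in round 1, the seller gets 225.75 next round, worth 0.55 × 225.75 = 124.1625 now.
Offer 135 ≥ 124.1625, so the seller accepts.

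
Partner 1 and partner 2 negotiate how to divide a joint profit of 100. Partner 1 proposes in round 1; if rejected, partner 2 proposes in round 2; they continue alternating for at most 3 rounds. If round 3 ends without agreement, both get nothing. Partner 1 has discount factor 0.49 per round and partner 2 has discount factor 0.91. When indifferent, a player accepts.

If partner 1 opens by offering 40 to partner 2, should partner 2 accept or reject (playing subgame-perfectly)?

Reject

Work out partner 2's continuation value if the offer is rejected.
Round 3 (partner 1 proposes): rejection yields 0 for partner 2; partner 1 offers 0 and keeps 100.
Round 2 (partner 2 proposes): partner 1 can get 100 next round, worth 0.49 × 100 = 49 now, so partner 2 offers 49, keeping 51.
So by rejecting in round 1, partner 2 gets 51 next round, worth 0.91 × 51 = 46.41 now.
Offer 40 < 46.41, so partner 2 rejects.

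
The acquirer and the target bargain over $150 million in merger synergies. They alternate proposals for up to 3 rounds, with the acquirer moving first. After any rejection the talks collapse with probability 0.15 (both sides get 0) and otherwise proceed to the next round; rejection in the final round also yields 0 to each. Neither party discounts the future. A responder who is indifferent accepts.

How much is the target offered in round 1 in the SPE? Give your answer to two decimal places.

Round 3 (the acquirer proposes): the target will accept anything ≥ 0, so the acquirer offers 0 and keeps 150.
Round 2 (the target proposes): rejecting gives the acquirer an expected 0.85 × 150 = 127.5; the target offers that and keeps 22.5.
Round 1 (the acquirer proposes): rejecting gives the target an expected 0.85 × 22.5 = 19.125. The acquirer offers 19.125 and keeps 150 − 19.125 = 130.875.

19.13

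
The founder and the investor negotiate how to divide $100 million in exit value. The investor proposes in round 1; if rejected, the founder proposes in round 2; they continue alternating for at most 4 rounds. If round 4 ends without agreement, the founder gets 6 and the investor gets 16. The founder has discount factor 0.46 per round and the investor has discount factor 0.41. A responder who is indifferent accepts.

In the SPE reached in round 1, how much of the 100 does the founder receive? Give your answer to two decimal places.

Round 4 (the founder proposes): the investor gets 16 if talks fail, so the founder offers 16 and keeps 84.
Round 3 (the investor proposes): the founder can get 84 next round, worth 0.46 × 84 = 38.64 now, so the investor offers 38.64, keeping 61.36.
Round 2 (the founder proposes): the investor can get 61.36 next round, worth 0.41 × 61.36 = 25.1576 now. The founder offers 25.1576 and keeps 100 − 25.1576 = 74.8424.
Round 1 (the investor proposes): the founder can get 74.8424 next round, worth 0.46 × 74.8424 = 34.427504 now, so the investor offers 34.427504, keeping 65.572496.

34.43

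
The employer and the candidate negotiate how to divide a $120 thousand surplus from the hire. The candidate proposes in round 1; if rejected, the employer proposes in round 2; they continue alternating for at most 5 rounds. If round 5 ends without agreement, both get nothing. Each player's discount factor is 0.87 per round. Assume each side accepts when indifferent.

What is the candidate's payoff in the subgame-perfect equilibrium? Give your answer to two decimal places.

Round 5 (the candidate proposes): rejection yields 0 for the employer; the candidate offers 0 and keeps 120.
Round 4 (the employer proposes): the candidate can get 120 next round, worth 0.87 × 120 = 104.4 now; the employer offers that and keeps 15.6.
Round 3 (the candidate proposes): the employer can get 15.6 next round, worth 0.87 × 15.6 = 13.572 now, so the candidate offers 13.572, keeping 106.428.
Round 2 (the employer proposes): the candidate can get 106.428 next round, worth 0.87 × 106.428 = 92.59236 now. The employer offers 92.59236 and keeps 120 − 92.59236 = 27.40764.
Round 1 (the candidate proposes): the employer can get 27.40764 next round, worth 0.87 × 27.40764 = 23.8446468 now; the candidate offers that and keeps 96.1553532.

96.16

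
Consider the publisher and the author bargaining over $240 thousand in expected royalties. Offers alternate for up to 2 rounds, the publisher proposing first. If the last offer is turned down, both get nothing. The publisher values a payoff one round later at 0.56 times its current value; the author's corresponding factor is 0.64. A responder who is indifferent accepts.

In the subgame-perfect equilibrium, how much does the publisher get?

Round 2 (the author proposes): rejection yields 0 for the publisher; the author offers 0 and keeps 240.
Round 1 (the publisher proposes): the author can get 240 next round, worth 0.64 × 240 = 153.6 now. The publisher offers 153.6 and keeps 240 − 153.6 = 86.4.

86.4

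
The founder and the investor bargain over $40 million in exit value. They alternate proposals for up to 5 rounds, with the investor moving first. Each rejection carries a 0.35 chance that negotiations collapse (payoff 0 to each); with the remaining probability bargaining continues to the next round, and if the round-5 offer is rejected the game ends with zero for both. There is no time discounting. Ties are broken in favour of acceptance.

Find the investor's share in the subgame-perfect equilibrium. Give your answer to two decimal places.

Round 5 (the investor proposes): the founder will accept anything ≥ 0, so the investor offers 0 and keeps 40.
Round 4 (the founder proposes): rejecting gives the investor an expected 0.65 × 40 = 26, so the founder offers 26, keeping 14.
Round 3 (the investor proposes): rejecting gives the founder an expected 0.65 × 14 = 9.1; the investor offers that and keeps 30.9.
Round 2 (the founder proposes): rejecting gives the investor an expected 0.65 × 30.9 = 20.085. The founder offers 20.085 and keeps 40 − 20.085 = 19.915.
Round 1 (the investor proposes): rejecting gives the founder an expected 0.65 × 19.915 = 12.94475; the investor offers that and keeps 27.05525.

27.06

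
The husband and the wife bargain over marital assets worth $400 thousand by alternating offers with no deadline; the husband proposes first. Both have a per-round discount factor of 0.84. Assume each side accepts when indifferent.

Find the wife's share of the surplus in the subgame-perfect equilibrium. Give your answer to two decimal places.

182.61

In a stationary SPE each proposer offers the other exactly their discounted continuation value.
If the husband keeps x when proposing and the wife keeps y when proposing, then x = 400 − 0.84y and y = 400 − 0.84x.
Solving: x = 400(1 − 0.84) / (1 − 0.84·0.84) = 64 / 0.2944 ≈ 217.3913.
The wife gets 400 − 217.3913 ≈ 182.6087.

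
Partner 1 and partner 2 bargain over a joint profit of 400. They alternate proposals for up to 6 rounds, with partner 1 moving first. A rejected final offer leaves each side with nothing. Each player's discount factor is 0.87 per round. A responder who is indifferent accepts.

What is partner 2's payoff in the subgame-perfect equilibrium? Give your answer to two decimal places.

278.85

Round 6 (partner 2 proposes): rejection yields 0 for partner 1; partner 2 offers 0 and keeps 400.
Round 5 (partner 1 proposes): partner 2 can get 400 next round, worth 0.87 × 400 = 348 now. Partner 1 offers 348 and keeps 400 − 348 = 52.
Round 4 (partner 2 proposes): partner 1 can get 52 next round, worth 0.87 × 52 = 45.24 now. Partner 2 offers 45.24 and keeps 400 − 45.24 = 354.76.
Round 3 (partner 1 proposes): partner 2 can get 354.76 next round, worth 0.87 × 354.76 = 308.6412 now, so partner 1 offers 308.6412, keeping 91.3588.
Round 2 (partner 2 proposes): partner 1 can get 91.3588 next round, worth 0.87 × 91.3588 = 79.482156 now. Partner 2 offers 79.482156 and keeps 400 − 79.482156 = 320.517844.
Round 1 (partner 1 proposes): partner 2 can get 320.517844 next round, worth 0.87 × 320.517844 = 278.85052428 now; partner 1 offers that and keeps 121.14947572.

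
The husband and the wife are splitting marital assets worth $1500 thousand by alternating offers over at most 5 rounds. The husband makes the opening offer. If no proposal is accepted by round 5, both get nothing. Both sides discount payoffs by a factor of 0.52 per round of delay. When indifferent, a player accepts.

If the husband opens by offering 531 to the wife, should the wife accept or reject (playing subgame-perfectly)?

Round 5 (the husband proposes): rejection yields 0 for the wife; the husband offers 0 and keeps 1500.
Round 4 (the wife proposes): the husband can get 1500 next round, worth 0.52 × 1500 = 780 now, so the wife offers 780, keeping 720.
Round 3 (the husband proposes): the wife can get 720 next round, worth 0.52 × 720 = 374.4 now. The husband offers 374.4 and keeps 1500 − 374.4 = 1125.6.
Round 2 (the wife proposes): the husband can get 1125.6 next round, worth 0.52 × 1125.6 = 585.312 now, so the wife offers 585.312, keeping 914.688.
So by rejecting in round 1, the wife gets 914.688 next round, worth 0.52 × 914.688 = 475.63776 now.
Offer 531 ≥ 475.63776, so the wife accepts.

Accept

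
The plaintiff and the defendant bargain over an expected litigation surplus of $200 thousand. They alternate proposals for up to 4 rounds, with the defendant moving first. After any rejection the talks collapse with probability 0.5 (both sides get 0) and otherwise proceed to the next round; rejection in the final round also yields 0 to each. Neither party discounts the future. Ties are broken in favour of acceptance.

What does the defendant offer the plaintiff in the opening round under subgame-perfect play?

Round 4 (the plaintiff proposes): rejection yields 0 for the defendant; the plaintiff offers 0 and keeps 200.
Round 3 (the defendant proposes): rejecting gives the plaintiff an expected 0.5 × 200 = 100, so the defendant offers 100, keeping 100.
Round 2 (the plaintiff proposes): rejecting gives the defendant an expected 0.5 × 100 = 50, so the plaintiff offers 50, keeping 150.
Round 1 (the defendant proposes): rejecting gives the plaintiff an expected 0.5 × 150 = 75. The defendant offers 75 and keeps 200 − 75 = 125.

75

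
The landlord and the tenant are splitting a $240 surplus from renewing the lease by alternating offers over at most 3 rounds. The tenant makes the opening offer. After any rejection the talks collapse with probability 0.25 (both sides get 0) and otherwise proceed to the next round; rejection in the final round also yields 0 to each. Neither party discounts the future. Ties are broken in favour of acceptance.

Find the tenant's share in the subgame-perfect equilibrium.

Round 3 (the tenant proposes): the landlord will accept anything ≥ 0, so the tenant offers 0 and keeps 240.
Round 2 (the landlord proposes): rejecting gives the tenant an expected 0.75 × 240 = 180. The landlord offers 180 and keeps 240 − 180 = 60.
Round 1 (the tenant proposes): rejecting gives the landlord an expected 0.75 × 60 = 45. The tenant offers 45 and keeps 240 − 45 = 195.

195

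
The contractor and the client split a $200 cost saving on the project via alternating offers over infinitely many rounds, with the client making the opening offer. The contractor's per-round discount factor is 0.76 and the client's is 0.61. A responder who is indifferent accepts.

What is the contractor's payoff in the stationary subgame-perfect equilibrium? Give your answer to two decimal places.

110.51

When the client proposes, the contractor accepts any offer worth at least 0.76 times what the contractor would get by proposing next round; and vice versa.
This gives x = 200 − 0.76y and y = 200 − 0.61x, where x and y are each side's share when it proposes.
Hence (1 − 0.76·0.61)x = 200(1 − 0.76), i.e. 0.5364·x = 48.
x ≈ 89.4855; the contractor's share is 200 − x ≈ 110.5145.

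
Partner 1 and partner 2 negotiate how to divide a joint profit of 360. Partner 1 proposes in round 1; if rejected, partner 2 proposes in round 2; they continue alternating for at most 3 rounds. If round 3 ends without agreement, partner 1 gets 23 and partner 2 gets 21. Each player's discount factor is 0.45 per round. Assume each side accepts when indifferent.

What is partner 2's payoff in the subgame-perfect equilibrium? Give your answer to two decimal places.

Round 3 (partner 1 proposes): partner 2 gets 21 if talks fail, so partner 1 offers 21 and keeps 339.
Round 2 (partner 2 proposes): partner 1 can get 339 next round, worth 0.45 × 339 = 152.55 now; partner 2 offers that and keeps 207.45.
Round 1 (partner 1 proposes): partner 2 can get 207.45 next round, worth 0.45 × 207.45 = 93.3525 now; partner 1 offers that and keeps 266.6475.

93.35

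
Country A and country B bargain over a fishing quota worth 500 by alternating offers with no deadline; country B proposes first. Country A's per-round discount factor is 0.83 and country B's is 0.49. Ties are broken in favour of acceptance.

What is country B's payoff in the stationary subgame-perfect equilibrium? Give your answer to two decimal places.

In a stationary SPE each proposer offers the other exactly their discounted continuation value.
If country B keeps x when proposing and country A keeps y when proposing, then x = 500 − 0.83y and y = 500 − 0.49x.
Solving: x = 500(1 − 0.83) / (1 − 0.49·0.83) = 85 / 0.5933 ≈ 143.2665.
Country A gets 500 − 143.2665 ≈ 356.7335.

143.27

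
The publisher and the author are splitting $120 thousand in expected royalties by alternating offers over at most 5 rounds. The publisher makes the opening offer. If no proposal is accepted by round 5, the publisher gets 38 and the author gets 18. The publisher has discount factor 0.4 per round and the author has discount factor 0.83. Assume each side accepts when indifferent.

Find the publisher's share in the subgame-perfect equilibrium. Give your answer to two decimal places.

Round 5 (the publisher proposes): the author gets 18 if talks fail, so the publisher offers 18 and keeps 102.
Round 4 (the author proposes): the publisher can get 102 next round, worth 0.4 × 102 = 40.8 now. The author offers 40.8 and keeps 120 − 40.8 = 79.2.
Round 3 (the publisher proposes): the author can get 79.2 next round, worth 0.83 × 79.2 = 65.736 now, so the publisher offers 65.736, keeping 54.264.
Round 2 (the author proposes): the publisher can get 54.264 next round, worth 0.4 × 54.264 = 21.7056 now; the author offers that and keeps 98.2944.
Round 1 (the publisher proposes): the author can get 98.2944 next round, worth 0.83 × 98.2944 = 81.584352 now; the publisher offers that and keeps 38.415648.

38.42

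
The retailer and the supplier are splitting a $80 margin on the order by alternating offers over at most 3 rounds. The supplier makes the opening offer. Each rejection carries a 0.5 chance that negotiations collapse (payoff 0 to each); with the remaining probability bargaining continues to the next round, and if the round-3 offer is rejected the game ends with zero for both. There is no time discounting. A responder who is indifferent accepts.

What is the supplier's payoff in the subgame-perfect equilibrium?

Round 3 (the supplier proposes): rejection yields 0 for the retailer; the supplier offers 0 and keeps 80.
Round 2 (the retailer proposes): rejecting gives the supplier an expected 0.5 × 80 = 40; the retailer offers that and keeps 40.
Round 1 (the supplier proposes): rejecting gives the retailer an expected 0.5 × 40 = 20, so the supplier offers 20, keeping 60.

60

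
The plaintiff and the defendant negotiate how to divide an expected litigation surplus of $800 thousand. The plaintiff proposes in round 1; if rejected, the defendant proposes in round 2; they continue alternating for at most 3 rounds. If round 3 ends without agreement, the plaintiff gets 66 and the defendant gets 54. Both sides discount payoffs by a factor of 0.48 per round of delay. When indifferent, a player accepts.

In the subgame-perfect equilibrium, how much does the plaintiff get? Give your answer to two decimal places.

587.88

Round 3 (the plaintiff proposes): the defendant gets 54 if talks fail, so the plaintiff offers 54 and keeps 746.
Round 2 (the defendant proposes): the plaintiff can get 746 next round, worth 0.48 × 746 = 358.08 now; the defendant offers that and keeps 441.92.
Round 1 (the plaintiff proposes): the defendant can get 441.92 next round, worth 0.48 × 441.92 = 212.1216 now; the plaintiff offers that and keeps 587.8784.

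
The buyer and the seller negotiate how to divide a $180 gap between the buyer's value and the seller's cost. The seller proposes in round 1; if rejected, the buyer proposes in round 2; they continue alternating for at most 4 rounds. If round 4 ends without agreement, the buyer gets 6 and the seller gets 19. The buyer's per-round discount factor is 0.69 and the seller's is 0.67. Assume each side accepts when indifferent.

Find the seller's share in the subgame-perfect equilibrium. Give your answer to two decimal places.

87.66

By backward induction:
Round 4 (the buyer proposes): the seller gets 19 if talks fail, so the buyer offers 19 and keeps 161.
Round 3 (the seller proposes): the buyer can get 161 next round, worth 0.69 × 161 = 111.09 now, so the seller offers 111.09, keeping 68.91.
Round 2 (the buyer proposes): the seller can get 68.91 next round, worth 0.67 × 68.91 = 46.1697 now; the buyer offers that and keeps 133.8303.
Round 1 (the seller proposes): the buyer can get 133.8303 next round, worth 0.69 × 133.8303 = 92.342907 now; the seller offers that and keeps 87.657093.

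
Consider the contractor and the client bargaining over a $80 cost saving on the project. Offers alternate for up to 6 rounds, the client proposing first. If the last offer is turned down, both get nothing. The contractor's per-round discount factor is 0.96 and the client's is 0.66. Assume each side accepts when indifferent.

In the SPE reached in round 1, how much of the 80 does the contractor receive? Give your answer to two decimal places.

Round 6 (the contractor proposes): the client will accept anything ≥ 0, so the contractor offers 0 and keeps 80.
Round 5 (the client proposes): the contractor can get 80 next round, worth 0.96 × 80 = 76.8 now. The client offers 76.8 and keeps 80 − 76.8 = 3.2.
Round 4 (the contractor proposes): the client can get 3.2 next round, worth 0.66 × 3.2 = 2.112 now, so the contractor offers 2.112, keeping 77.888.
Round 3 (the client proposes): the contractor can get 77.888 next round, worth 0.96 × 77.888 = 74.77248 now; the client offers that and keeps 5.22752.
Round 2 (the contractor proposes): the client can get 5.22752 next round, worth 0.66 × 5.22752 = 3.4501632 now, so the contractor offers 3.4501632, keeping 76.5498368.
Round 1 (the client proposes): the contractor can get 76.5498368 next round, worth 0.96 × 76.5498368 = 73.487843328 now, so the client offers 73.487843328, keeping 6.512156672.

73.49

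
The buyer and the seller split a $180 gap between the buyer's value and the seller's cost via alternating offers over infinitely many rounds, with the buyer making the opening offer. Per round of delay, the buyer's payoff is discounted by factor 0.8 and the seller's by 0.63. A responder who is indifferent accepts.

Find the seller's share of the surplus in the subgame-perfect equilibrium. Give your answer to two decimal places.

Let x be the buyer's share when the buyer proposes and y be the seller's share when the seller proposes.
The seller accepts iff offered ≥ 0.63·y, so x = 180 − 0.63y. Symmetrically y = 180 − 0.8x.
Substituting: x = 180 − 0.63(180 − 0.8x), giving x(1 − 0.8·0.63) = 180(1 − 0.63).
So x = 180 × 0.37 / 0.496 ≈ 134.2742, and the seller receives 180 − x ≈ 45.7258.

45.73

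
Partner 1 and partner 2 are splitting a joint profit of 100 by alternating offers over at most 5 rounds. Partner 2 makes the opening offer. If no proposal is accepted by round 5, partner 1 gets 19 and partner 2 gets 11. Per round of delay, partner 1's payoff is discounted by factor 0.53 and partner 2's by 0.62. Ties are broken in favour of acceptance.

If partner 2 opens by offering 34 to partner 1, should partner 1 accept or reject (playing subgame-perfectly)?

Accept

Round 5 (partner 2 proposes): partner 1 gets 19 if talks fail, so partner 2 offers 19 and keeps 81.
Round 4 (partner 1 proposes): partner 2 can get 81 next round, worth 0.62 × 81 = 50.22 now. Partner 1 offers 50.22 and keeps 100 − 50.22 = 49.78.
Round 3 (partner 2 proposes): partner 1 can get 49.78 next round, worth 0.53 × 49.78 = 26.3834 now, so partner 2 offers 26.3834, keeping 73.6166.
Round 2 (partner 1 proposes): partner 2 can get 73.6166 next round, worth 0.62 × 73.6166 = 45.642292 now; partner 1 offers that and keeps 54.357708.
So by rejecting in round 1, partner 1 gets 54.357708 next round, worth 0.53 × 54.357708 = 28.80958524 now.
Offer 34 ≥ 28.80958524, so partner 1 accepts.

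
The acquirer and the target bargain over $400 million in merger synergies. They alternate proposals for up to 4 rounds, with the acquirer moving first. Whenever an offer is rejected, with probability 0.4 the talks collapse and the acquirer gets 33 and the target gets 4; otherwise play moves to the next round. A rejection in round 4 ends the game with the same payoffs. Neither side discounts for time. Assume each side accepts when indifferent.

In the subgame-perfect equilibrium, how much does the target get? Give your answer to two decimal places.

169.53

By backward induction:
Round 4 (the target proposes): the acquirer gets 33 if talks fail, so the target offers 33 and keeps 367.
Round 3 (the acquirer proposes): rejecting gives the target an expected 0.6 × 367 + 0.4 × 4 = 221.8, so the acquirer offers 221.8, keeping 178.2.
Round 2 (the target proposes): rejecting gives the acquirer an expected 0.6 × 178.2 + 0.4 × 33 = 120.12. The target offers 120.12 and keeps 400 − 120.12 = 279.88.
Round 1 (the acquirer proposes): rejecting gives the target an expected 0.6 × 279.88 + 0.4 × 4 = 169.528. The acquirer offers 169.528 and keeps 400 − 169.528 = 230.472.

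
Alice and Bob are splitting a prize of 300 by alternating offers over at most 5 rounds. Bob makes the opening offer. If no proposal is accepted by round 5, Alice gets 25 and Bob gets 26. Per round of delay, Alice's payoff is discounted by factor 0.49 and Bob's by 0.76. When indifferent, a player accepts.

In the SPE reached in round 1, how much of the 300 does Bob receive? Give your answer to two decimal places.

248.11

Round 5 (Bob proposes): Alice gets 25 if talks fail, so Bob offers 25 and keeps 275.
Round 4 (Alice proposes): Bob can get 275 next round, worth 0.76 × 275 = 209 now; Alice offers that and keeps 91.
Round 3 (Bob proposes): Alice can get 91 next round, worth 0.49 × 91 = 44.59 now, so Bob offers 44.59, keeping 255.41.
Round 2 (Alice proposes): Bob can get 255.41 next round, worth 0.76 × 255.41 = 194.1116 now. Alice offers 194.1116 and keeps 300 − 194.1116 = 105.8884.
Round 1 (Bob proposes): Alice can get 105.8884 next round, worth 0.49 × 105.8884 = 51.885316 now. Bob offers 51.885316 and keeps 300 − 51.885316 = 248.114684.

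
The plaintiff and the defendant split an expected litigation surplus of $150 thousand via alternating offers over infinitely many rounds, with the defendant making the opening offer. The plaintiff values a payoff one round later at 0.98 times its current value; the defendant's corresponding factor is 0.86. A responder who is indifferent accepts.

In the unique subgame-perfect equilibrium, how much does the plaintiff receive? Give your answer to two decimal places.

130.92

When the defendant proposes, the plaintiff accepts any offer worth at least 0.98 times what the plaintiff would get by proposing next round; and vice versa.
This gives x = 150 − 0.98y and y = 150 − 0.86x, where x and y are each side's share when it proposes.
Hence (1 − 0.98·0.86)x = 150(1 − 0.98), i.e. 0.1572·x = 3.
x ≈ 19.0840; the plaintiff's share is 150 − x ≈ 130.9160.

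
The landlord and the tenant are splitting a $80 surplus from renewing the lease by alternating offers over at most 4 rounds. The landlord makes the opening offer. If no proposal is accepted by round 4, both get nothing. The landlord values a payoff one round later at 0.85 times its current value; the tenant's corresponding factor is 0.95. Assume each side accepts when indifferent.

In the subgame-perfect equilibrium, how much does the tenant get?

72.77

By backward induction:
Round 4 (the tenant proposes): the landlord will accept anything ≥ 0, so the tenant offers 0 and keeps 80.
Round 3 (the landlord proposes): the tenant can get 80 next round, worth 0.95 × 80 = 76 now, so the landlord offers 76, keeping 4.
Round 2 (the tenant proposes): the landlord can get 4 next round, worth 0.85 × 4 = 3.4 now. The tenant offers 3.4 and keeps 80 − 3.4 = 76.6.
Round 1 (the landlord proposes): the tenant can get 76.6 next round, worth 0.95 × 76.6 = 72.77 now, so the landlord offers 72.77, keeping 7.23.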